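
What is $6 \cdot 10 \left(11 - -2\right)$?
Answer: $780$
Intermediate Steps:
$6 \cdot 10 \left(11 - -2\right) = 60 \left(11 + 2\right) = 60 \cdot 13 = 780$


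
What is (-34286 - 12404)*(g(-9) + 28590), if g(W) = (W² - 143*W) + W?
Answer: -1398318810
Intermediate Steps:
g(W) = W² - 142*W
(-34286 - 12404)*(g(-9) + 28590) = (-34286 - 12404)*(-9*(-142 - 9) + 28590) = -46690*(-9*(-151) + 28590) = -46690*(1359 + 28590) = -46690*29949 = -1398318810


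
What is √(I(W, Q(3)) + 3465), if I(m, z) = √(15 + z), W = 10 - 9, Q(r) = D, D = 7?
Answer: √(3465 + √22) ≈ 58.904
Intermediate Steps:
Q(r) = 7
W = 1
√(I(W, Q(3)) + 3465) = √(√(15 + 7) + 3465) = √(√22 + 3465) = √(3465 + √22)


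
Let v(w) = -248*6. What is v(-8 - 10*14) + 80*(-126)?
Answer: -11568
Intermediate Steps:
v(w) = -1488
v(-8 - 10*14) + 80*(-126) = -1488 + 80*(-126) = -1488 - 10080 = -11568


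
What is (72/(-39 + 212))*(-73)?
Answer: -5256/173 ≈ -30.382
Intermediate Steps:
(72/(-39 + 212))*(-73) = (72/173)*(-73) = -5256/173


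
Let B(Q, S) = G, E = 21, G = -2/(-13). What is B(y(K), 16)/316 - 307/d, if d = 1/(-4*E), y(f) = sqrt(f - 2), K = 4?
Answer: 52968553/2054 ≈ 25788.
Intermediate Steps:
G = 2/13 (G = -2*(-1/13) = 2/13 ≈ 0.15385)
y(f) = sqrt(-2 + f)
B(Q, S) = 2/13
d = -1/84 (d = 1/(-4*21) = 1/(-84) = -1/84 ≈ -0.011905)
B(y(K), 16)/316 - 307/d = (2/13)/316 - 307/(-1/84) = (2/13)*(1/316) - 307*(-84) = 1/2054 + 25788 = 52968553/2054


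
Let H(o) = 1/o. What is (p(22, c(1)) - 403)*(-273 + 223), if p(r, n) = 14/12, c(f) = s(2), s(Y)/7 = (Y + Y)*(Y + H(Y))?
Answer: 60275/3 ≈ 20092.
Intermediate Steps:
s(Y) = 14*Y*(Y + 1/Y) (s(Y) = 7*((Y + Y)*(Y + 1/Y)) = 7*((2*Y)*(Y + 1/Y)) = 7*(2*Y*(Y + 1/Y)) = 14*Y*(Y + 1/Y))
c(f) = 70 (c(f) = 14 + 14*2**2 = 14 + 14*4 = 14 + 56 = 70)
p(r, n) = 7/6 (p(r, n) = 14*(1/12) = 7/6)
(p(22, c(1)) - 403)*(-273 + 223) = (7/6 - 403)*(-273 + 223) = -2411/6*(-50) = 60275/3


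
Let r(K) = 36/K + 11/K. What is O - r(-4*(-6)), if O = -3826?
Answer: -91871/24 ≈ -3828.0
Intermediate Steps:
r(K) = 47/K
O - r(-4*(-6)) = -3826 - 47/((-4*(-6))) = -3826 - 47/24 = -91871/24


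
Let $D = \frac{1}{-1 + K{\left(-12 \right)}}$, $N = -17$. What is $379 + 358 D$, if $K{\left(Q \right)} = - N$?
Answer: $\frac{3211}{8} \approx 401.38$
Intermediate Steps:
$K{\left(Q \right)} = 17$ ($K{\left(Q \right)} = \left(-1\right) \left(-17\right) = 17$)
$D = \frac{1}{16}$ ($D = \frac{1}{-1 + 17} = \frac{1}{16} \approx 0.0625$)
$379 + 358 D = 379 + 358 \cdot \frac{1}{16} = 379 + \frac{179}{8} = \frac{3211}{8}$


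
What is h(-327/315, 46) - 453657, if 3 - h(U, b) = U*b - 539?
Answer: -47572061/105 ≈ -4.5307e+5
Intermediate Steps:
h(U, b) = 542 - U*b (h(U, b) = 3 - (U*b - 539) = 3 - (-539 + U*b) = 3 + (539 - U*b) = 542 - U*b)
h(-327/315, 46) - 453657 = (542 - 1*(-327/315)*46) - 453657 = (542 - 1*(-327*1/315)*46) - 453657 = (542 - 1*(-109/105)*46) - 453657 = (542 + 5014/105) - 453657 = 61924/105 - 453657 = -47572061/105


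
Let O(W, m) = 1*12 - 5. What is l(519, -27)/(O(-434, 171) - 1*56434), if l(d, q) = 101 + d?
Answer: -620/56427 ≈ -0.010988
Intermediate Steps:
O(W, m) = 7 (O(W, m) = 12 - 5 = 7)
l(519, -27)/(O(-434, 171) - 1*56434) = (101 + 519)/(7 - 1*56434) = 620/(7 - 56434) = 620/(-56427) = 620*(-1/56427) = -620/56427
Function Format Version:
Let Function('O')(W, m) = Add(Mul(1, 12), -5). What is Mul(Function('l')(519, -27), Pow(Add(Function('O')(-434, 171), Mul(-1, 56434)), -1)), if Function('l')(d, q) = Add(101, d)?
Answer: Rational(-620, 56427) ≈ -0.010988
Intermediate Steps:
Function('O')(W, m) = 7 (Function('O')(W, m) = Add(12, -5) = 7)
Mul(Function('l')(519, -27), Pow(Add(Function('O')(-434, 171), Mul(-1, 56434)), -1)) = Mul(Add(101, 519), Pow(Add(7, Mul(-1, 56434)), -1)) = Mul(620, Pow(Add(7, -56434), -1)) = Mul(620, Pow(-56427, -1)) = Mul(620, Rational(-1, 56427)) = Rational(-620, 56427)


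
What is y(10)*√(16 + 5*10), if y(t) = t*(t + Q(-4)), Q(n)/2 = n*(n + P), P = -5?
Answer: 820*√66 ≈ 6661.7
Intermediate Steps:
Q(n) = 2*n*(-5 + n) (Q(n) = 2*(n*(n - 5)) = 2*(n*(-5 + n)) = 2*n*(-5 + n))
y(t) = t*(72 + t) (y(t) = t*(t + 2*(-4)*(-5 - 4)) = t*(t + 2*(-4)*(-9)) = t*(t + 72) = t*(72 + t))
y(10)*√(16 + 5*10) = (10*(72 + 10))*√(16 + 5*10) = (10*82)*√(16 + 50) = 820*√66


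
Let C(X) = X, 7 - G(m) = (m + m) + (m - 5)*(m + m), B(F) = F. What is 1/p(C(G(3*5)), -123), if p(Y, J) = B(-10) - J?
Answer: 1/113 ≈ 0.0088496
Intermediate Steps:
G(m) = 7 - 2*m - 2*m*(-5 + m) (G(m) = 7 - ((m + m) + (m - 5)*(m + m)) = 7 - (2*m + (-5 + m)*(2*m)) = 7 - (2*m + 2*m*(-5 + m)) = 7 + (-2*m - 2*m*(-5 + m)) = 7 - 2*m - 2*m*(-5 + m))
p(Y, J) = -10 - J
1/p(C(G(3*5)), -123) = 1/(-10 - 1*(-123)) = 1/(-10 + 123) = 1/113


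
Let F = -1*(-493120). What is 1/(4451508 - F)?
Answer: 1/3958388 ≈ 2.5263e-7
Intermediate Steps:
F = 493120
1/(4451508 - F) = 1/(4451508 - 1*493120) = 1/(4451508 - 493120) = 1/3958388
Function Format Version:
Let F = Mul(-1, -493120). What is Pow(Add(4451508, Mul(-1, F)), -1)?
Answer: Rational(1, 3958388) ≈ 2.5263e-7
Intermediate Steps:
F = 493120
Pow(Add(4451508, Mul(-1, F)), -1) = Pow(Add(4451508, Mul(-1, 493120)), -1) = Pow(Add(4451508, -493120), -1) = Pow(3958388, -1) = Rational(1, 3958388)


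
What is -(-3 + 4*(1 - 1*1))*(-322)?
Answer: -966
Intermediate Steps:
-(-3 + 4*(1 - 1*1))*(-322) = -(-3 + 4*(1 - 1))*(-322) = -(-3 + 4*0)*(-322) = -(-3 + 0)*(-322) = -(-3)*(-322) = -1*966 = -966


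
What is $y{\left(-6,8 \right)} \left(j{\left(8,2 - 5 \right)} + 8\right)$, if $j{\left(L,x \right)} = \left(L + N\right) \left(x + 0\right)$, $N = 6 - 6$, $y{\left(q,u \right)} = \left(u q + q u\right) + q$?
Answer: $1632$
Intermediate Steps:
$y{\left(q,u \right)} = q + 2 q u$ ($y{\left(q,u \right)} = \left(q u + q u\right) + q = 2 q u + q = q + 2 q u$)
$N = 0$ ($N = 6 - 6 = 0$)
$j{\left(L,x \right)} = L x$ ($j{\left(L,x \right)} = \left(L + 0\right) \left(x + 0\right) = L x$)
$y{\left(-6,8 \right)} \left(j{\left(8,2 - 5 \right)} + 8\right) = - 6 \left(1 + 2 \cdot 8\right) \left(8 \left(2 - 5\right) + 8\right) = - 6 \left(1 + 16\right) \left(8 \left(2 - 5\right) + 8\right) = \left(-6\right) 17 \left(8 \left(-3\right) + 8\right) = - 102 \left(-24 + 8\right) = \left(-102\right) \left(-16\right) = 1632$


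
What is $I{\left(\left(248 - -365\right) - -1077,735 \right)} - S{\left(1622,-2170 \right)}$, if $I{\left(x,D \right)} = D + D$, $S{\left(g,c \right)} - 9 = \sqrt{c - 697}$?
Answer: $1461 - i \sqrt{2867} \approx 1461.0 - 53.544 i$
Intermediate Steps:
$S{\left(g,c \right)} = 9 + \sqrt{-697 + c}$ ($S{\left(g,c \right)} = 9 + \sqrt{c - 697} = 9 + \sqrt{-697 + c}$)
$I{\left(x,D \right)} = 2 D$
$I{\left(\left(248 - -365\right) - -1077,735 \right)} - S{\left(1622,-2170 \right)} = 2 \cdot 735 - \left(9 + \sqrt{-697 - 2170}\right) = 1470 - \left(9 + \sqrt{-2867}\right) = 1470 - \left(9 + i \sqrt{2867}\right) = 1461 - i \sqrt{2867}$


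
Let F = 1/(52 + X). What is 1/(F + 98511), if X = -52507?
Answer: 52455/5167394504 ≈ 1.0151e-5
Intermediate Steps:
F = -1/52455 (F = 1/(52 - 52507) = 1/(-52455) = -1/52455 ≈ -1.9064e-5)
1/(F + 98511) = 1/(-1/52455 + 98511) = 1/(5167394504/52455) = 52455/5167394504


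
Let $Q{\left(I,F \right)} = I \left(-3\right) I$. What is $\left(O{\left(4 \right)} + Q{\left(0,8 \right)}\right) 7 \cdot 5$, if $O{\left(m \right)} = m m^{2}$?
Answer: $2240$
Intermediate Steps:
$O{\left(m \right)} = m^{3}$
$Q{\left(I,F \right)} = - 3 I^{2}$ ($Q{\left(I,F \right)} = - 3 I I = - 3 I^{2}$)
$\left(O{\left(4 \right)} + Q{\left(0,8 \right)}\right) 7 \cdot 5 = \left(4^{3} - 3 \cdot 0^{2}\right) 7 \cdot 5 = \left(64 - 0\right) 7 \cdot 5 = \left(64 + 0\right) 7 \cdot 5 = 64 \cdot 7 \cdot 5 = 448 \cdot 5 = 2240$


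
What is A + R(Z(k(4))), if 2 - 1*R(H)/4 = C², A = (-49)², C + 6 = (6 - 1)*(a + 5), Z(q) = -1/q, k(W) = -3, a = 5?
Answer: -5335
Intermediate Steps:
C = 44 (C = -6 + (6 - 1)*(5 + 5) = -6 + 5*10 = -6 + 50 = 44)
A = 2401
R(H) = -7736 (R(H) = 8 - 4*44² = 8 - 4*1936 = 8 - 7744 = -7736)
A + R(Z(k(4))) = 2401 - 7736 = -5335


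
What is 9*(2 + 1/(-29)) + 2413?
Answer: 70490/29 ≈ 2430.7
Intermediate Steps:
9*(2 + 1/(-29)) + 2413 = 9*(2 - 1/29) + 2413 = 9*(57/29) + 2413 = 513/29 + 2413 = 70490/29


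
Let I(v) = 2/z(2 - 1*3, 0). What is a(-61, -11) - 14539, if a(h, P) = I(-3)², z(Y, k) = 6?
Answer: -130850/9 ≈ -14539.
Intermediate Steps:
I(v) = ⅓ (I(v) = 2/6 = 2*(⅙) = ⅓)
a(h, P) = ⅑ (a(h, P) = (⅓)² = ⅑)
a(-61, -11) - 14539 = ⅑ - 14539 = -130850/9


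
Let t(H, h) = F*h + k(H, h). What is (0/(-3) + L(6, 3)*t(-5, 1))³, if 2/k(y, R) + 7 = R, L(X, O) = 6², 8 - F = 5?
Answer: 884736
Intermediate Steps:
F = 3 (F = 8 - 1*5 = 8 - 5 = 3)
L(X, O) = 36
k(y, R) = 2/(-7 + R)
t(H, h) = 2/(-7 + h) + 3*h (t(H, h) = 3*h + 2/(-7 + h) = 2/(-7 + h) + 3*h)
(0/(-3) + L(6, 3)*t(-5, 1))³ = (0/(-3) + 36*((2 + 3*1*(-7 + 1))/(-7 + 1)))³ = (0*(-⅓) + 36*((2 + 3*1*(-6))/(-6)))³ = (0 + 36*(-(2 - 18)/6))³ = (0 + 36*(-⅙*(-16)))³ = (0 + 36*(8/3))³ = (0 + 96)³ = 96³ = 884736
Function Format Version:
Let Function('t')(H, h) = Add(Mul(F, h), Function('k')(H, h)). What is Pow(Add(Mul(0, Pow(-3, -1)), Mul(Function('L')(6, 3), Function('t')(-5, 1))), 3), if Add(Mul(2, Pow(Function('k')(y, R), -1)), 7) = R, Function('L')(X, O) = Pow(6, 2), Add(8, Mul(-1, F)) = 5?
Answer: 884736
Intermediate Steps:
F = 3 (F = Add(8, Mul(-1, 5)) = Add(8, -5) = 3)
Function('L')(X, O) = 36
Function('k')(y, R) = Mul(2, Pow(Add(-7, R), -1))
Function('t')(H, h) = Add(Mul(2, Pow(Add(-7, h), -1)), Mul(3, h)) (Function('t')(H, h) = Add(Mul(3, h), Mul(2, Pow(Add(-7, h), -1))) = Add(Mul(2, Pow(Add(-7, h), -1)), Mul(3, h)))
Pow(Add(Mul(0, Pow(-3, -1)), Mul(Function('L')(6, 3), Function('t')(-5, 1))), 3) = Pow(Add(Mul(0, Pow(-3, -1)), Mul(36, Mul(Pow(Add(-7, 1), -1), Add(2, Mul(3, 1, Add(-7, 1)))))), 3) = Pow(Add(Mul(0, Rational(-1, 3)), Mul(36, Mul(Pow(-6, -1), Add(2, Mul(3, 1, -6))))), 3) = Pow(Add(0, Mul(36, Mul(Rational(-1, 6), Add(2, -18)))), 3) = Pow(Add(0, Mul(36, Mul(Rational(-1, 6), -16))), 3) = Pow(Add(0, Mul(36, Rational(8, 3))), 3) = Pow(Add(0, 96), 3) = Pow(96, 3) = 884736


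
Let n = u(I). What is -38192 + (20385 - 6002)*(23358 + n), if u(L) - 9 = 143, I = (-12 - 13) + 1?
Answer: 338106138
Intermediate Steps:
I = -24 (I = -25 + 1 = -24)
u(L) = 152 (u(L) = 9 + 143 = 152)
n = 152
-38192 + (20385 - 6002)*(23358 + n) = -38192 + (20385 - 6002)*(23358 + 152) = -38192 + 14383*23510 = -38192 + 338144330 = 338106138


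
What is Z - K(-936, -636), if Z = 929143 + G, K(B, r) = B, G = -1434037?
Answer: -503958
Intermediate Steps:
Z = -504894 (Z = 929143 - 1434037 = -504894)
Z - K(-936, -636) = -504894 - 1*(-936) = -504894 + 936 = -503958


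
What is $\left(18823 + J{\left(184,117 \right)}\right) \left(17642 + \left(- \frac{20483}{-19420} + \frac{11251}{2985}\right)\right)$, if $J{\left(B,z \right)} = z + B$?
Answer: $\frac{195631528566803}{579687} \approx 3.3748 \cdot 10^{8}$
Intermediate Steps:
$J{\left(B,z \right)} = B + z$
$\left(18823 + J{\left(184,117 \right)}\right) \left(17642 + \left(- \frac{20483}{-19420} + \frac{11251}{2985}\right)\right) = \left(18823 + \left(184 + 117\right)\right) \left(17642 + \left(- \frac{20483}{-19420} + \frac{11251}{2985}\right)\right) = \left(18823 + 301\right) \left(17642 + \left(\left(-20483\right) \left(- \frac{1}{19420}\right) + 11251 \cdot \frac{1}{2985}\right)\right) = 19124 \left(17642 + \left(\frac{20483}{19420} + \frac{11251}{2985}\right)\right) = 19124 \left(17642 + \frac{11185447}{2318748}\right) = 19124 \cdot \frac{40918537663}{2318748} = \frac{195631528566803}{579687}$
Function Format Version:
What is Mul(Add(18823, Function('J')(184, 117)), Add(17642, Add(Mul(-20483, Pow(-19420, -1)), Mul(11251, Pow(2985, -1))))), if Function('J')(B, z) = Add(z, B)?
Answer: Rational(195631528566803, 579687) ≈ 3.3748e+8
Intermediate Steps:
Function('J')(B, z) = Add(B, z)
Mul(Add(18823, Function('J')(184, 117)), Add(17642, Add(Mul(-20483, Pow(-19420, -1)), Mul(11251, Pow(2985, -1))))) = Mul(Add(18823, Add(184, 117)), Add(17642, Add(Mul(-20483, Pow(-19420, -1)), Mul(11251, Pow(2985, -1))))) = Mul(Add(18823, 301), Add(17642, Add(Mul(-20483, Rational(-1, 19420)), Mul(11251, Rational(1, 2985))))) = Mul(19124, Add(17642, Add(Rational(20483, 19420), Rational(11251, 2985)))) = Mul(19124, Add(17642, Rational(11185447, 2318748))) = Mul(19124, Rational(40918537663, 2318748)) = Rational(195631528566803, 579687)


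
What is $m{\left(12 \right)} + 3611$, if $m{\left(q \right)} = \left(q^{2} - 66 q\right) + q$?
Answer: $2975$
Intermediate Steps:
$m{\left(q \right)} = q^{2} - 65 q$
$m{\left(12 \right)} + 3611 = 12 \left(-65 + 12\right) + 3611 = 12 \left(-53\right) + 3611 = -636 + 3611 = 2975$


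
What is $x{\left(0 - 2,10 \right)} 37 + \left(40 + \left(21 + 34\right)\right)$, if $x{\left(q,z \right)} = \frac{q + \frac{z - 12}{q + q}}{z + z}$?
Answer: $\frac{3689}{40} \approx 92.225$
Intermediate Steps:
$x{\left(q,z \right)} = \frac{q + \frac{-12 + z}{2 q}}{2 z}$
$x{\left(0 - 2,10 \right)} 37 + \left(40 + \left(21 + 34\right)\right) = \frac{-12 + 10 + 2 \left(0 - 2\right)^{2}}{4 \left(0 - 2\right) 10} \cdot 37 + \left(40 + \left(21 + 34\right)\right) = \frac{1}{4} \frac{1}{0 - 2} \cdot \frac{1}{10} \left(-12 + 10 + 2 \left(0 - 2\right)^{2}\right) 37 + \left(40 + 55\right) = \frac{1}{4} \frac{1}{-2} \cdot \frac{1}{10} \left(-12 + 10 + 2 \left(-2\right)^{2}\right) 37 + 95 = \frac{1}{4} \left(- \frac{1}{2}\right) \frac{1}{10} \left(-12 + 10 + 2 \cdot 4\right) 37 + 95 = \frac{1}{4} \left(- \frac{1}{2}\right) \frac{1}{10} \left(-12 + 10 + 8\right) 37 + 95 = \frac{1}{4} \left(- \frac{1}{2}\right) \frac{1}{10} \cdot 6 \cdot 37 + 95 = \left(- \frac{3}{40}\right) 37 + 95 = - \frac{111}{40} + 95 = \frac{3689}{40}$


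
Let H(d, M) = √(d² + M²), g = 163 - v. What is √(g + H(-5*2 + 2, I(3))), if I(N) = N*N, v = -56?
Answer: √(219 + √145) ≈ 15.200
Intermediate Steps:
g = 219 (g = 163 - 1*(-56) = 163 + 56 = 219)
I(N) = N²
H(d, M) = √(M² + d²)
√(g + H(-5*2 + 2, I(3))) = √(219 + √((3²)² + (-5*2 + 2)²)) = √(219 + √(9² + (-10 + 2)²)) = √(219 + √(81 + (-8)²)) = √(219 + √(81 + 64)) = √(219 + √145)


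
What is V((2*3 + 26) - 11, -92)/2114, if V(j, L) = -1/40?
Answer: -1/84560 ≈ -1.1826e-5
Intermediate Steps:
V(j, L) = -1/40 (V(j, L) = -1*1/40 = -1/40)
V((2*3 + 26) - 11, -92)/2114 = -1/40/2114 = -1/40*1/2114 = -1/84560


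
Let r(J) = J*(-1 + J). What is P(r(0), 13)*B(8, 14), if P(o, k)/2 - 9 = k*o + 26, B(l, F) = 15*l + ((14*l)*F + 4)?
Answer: 118440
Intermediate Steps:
B(l, F) = 4 + 15*l + 14*F*l (B(l, F) = 15*l + (14*F*l + 4) = 15*l + (4 + 14*F*l) = 4 + 15*l + 14*F*l)
P(o, k) = 70 + 2*k*o (P(o, k) = 18 + 2*(k*o + 26) = 18 + 2*(26 + k*o) = 18 + (52 + 2*k*o) = 70 + 2*k*o)
P(r(0), 13)*B(8, 14) = (70 + 2*13*(0*(-1 + 0)))*(4 + 15*8 + 14*14*8) = (70 + 2*13*(0*(-1)))*(4 + 120 + 1568) = (70 + 2*13*0)*1692 = (70 + 0)*1692 = 70*1692 = 118440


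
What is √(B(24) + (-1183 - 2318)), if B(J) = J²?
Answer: 15*I*√13 ≈ 54.083*I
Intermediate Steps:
√(B(24) + (-1183 - 2318)) = √(24² + (-1183 - 2318)) = √(576 - 3501) = √(-2925) = 15*I*√13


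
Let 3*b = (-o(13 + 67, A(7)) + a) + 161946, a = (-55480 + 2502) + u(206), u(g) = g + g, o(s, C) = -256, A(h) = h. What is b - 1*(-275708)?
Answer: 936760/3 ≈ 3.1225e+5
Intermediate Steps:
u(g) = 2*g
a = -52566 (a = (-55480 + 2502) + 2*206 = -52978 + 412 = -52566)
b = 109636/3 (b = ((-1*(-256) - 52566) + 161946)/3 = ((256 - 52566) + 161946)/3 = (-52310 + 161946)/3 = (⅓)*109636 = 109636/3 ≈ 36545.)
b - 1*(-275708) = 109636/3 - 1*(-275708) = 109636/3 + 275708 = 936760/3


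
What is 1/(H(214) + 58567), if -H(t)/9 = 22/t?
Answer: 107/6266570 ≈ 1.7075e-5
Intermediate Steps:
H(t) = -198/t
1/(H(214) + 58567) = 1/(-198/214 + 58567) = 1/(-198*1/214 + 58567) = 1/(-99/107 + 58567) = 1/(6266570/107) = 107/6266570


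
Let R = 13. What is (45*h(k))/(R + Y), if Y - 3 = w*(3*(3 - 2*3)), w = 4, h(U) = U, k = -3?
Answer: 27/4 ≈ 6.7500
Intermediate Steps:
Y = -33 (Y = 3 + 4*(3*(3 - 2*3)) = 3 + 4*(3*(3 - 6)) = 3 + 4*(3*(-3)) = 3 + 4*(-9) = 3 - 36 = -33)
(45*h(k))/(R + Y) = (45*(-3))/(13 - 33) = -135/(-20) = -135*(-1/20) = 27/4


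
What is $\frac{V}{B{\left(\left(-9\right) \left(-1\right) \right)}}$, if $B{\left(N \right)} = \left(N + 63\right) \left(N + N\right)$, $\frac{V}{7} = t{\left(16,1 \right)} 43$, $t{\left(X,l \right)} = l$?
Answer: $\frac{301}{1296} \approx 0.23225$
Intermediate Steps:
$V = 301$ ($V = 7 \cdot 1 \cdot 43 = 7 \cdot 43 = 301$)
$B{\left(N \right)} = 2 N \left(63 + N\right)$ ($B{\left(N \right)} = \left(63 + N\right) 2 N = 2 N \left(63 + N\right)$)
$\frac{V}{B{\left(\left(-9\right) \left(-1\right) \right)}} = \frac{301}{2 \left(\left(-9\right) \left(-1\right)\right) \left(63 - -9\right)} = \frac{301}{2 \cdot 9 \left(63 + 9\right)} = \frac{301}{2 \cdot 9 \cdot 72} = \frac{301}{1296}$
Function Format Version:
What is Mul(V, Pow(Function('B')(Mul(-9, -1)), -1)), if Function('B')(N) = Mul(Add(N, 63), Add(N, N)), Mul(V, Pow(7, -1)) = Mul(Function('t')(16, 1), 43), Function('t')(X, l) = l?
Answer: Rational(301, 1296) ≈ 0.23225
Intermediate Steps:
V = 301 (V = Mul(7, Mul(1, 43)) = Mul(7, 43) = 301)
Function('B')(N) = Mul(2, N, Add(63, N)) (Function('B')(N) = Mul(Add(63, N), Mul(2, N)) = Mul(2, N, Add(63, N)))
Mul(V, Pow(Function('B')(Mul(-9, -1)), -1)) = Mul(301, Pow(Mul(2, Mul(-9, -1), Add(63, Mul(-9, -1))), -1)) = Mul(301, Pow(Mul(2, 9, Add(63, 9)), -1)) = Mul(301, Pow(Mul(2, 9, 72), -1)) = Mul(301, Pow(1296, -1)) = Mul(301, Rational(1, 1296)) = Rational(301, 1296)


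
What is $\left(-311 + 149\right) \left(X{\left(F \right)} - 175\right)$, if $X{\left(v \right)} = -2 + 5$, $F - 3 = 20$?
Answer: $27864$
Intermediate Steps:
$F = 23$ ($F = 3 + 20 = 23$)
$X{\left(v \right)} = 3$
$\left(-311 + 149\right) \left(X{\left(F \right)} - 175\right) = \left(-311 + 149\right) \left(3 - 175\right) = \left(-162\right) \left(-172\right) = 27864$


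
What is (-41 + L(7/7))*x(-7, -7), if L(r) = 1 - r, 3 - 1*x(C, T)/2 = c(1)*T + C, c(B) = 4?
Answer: -3116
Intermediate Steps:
x(C, T) = 6 - 8*T - 2*C (x(C, T) = 6 - 2*(4*T + C) = 6 - 2*(C + 4*T) = 6 + (-8*T - 2*C) = 6 - 8*T - 2*C)
(-41 + L(7/7))*x(-7, -7) = (-41 + (1 - 7/7))*(6 - 8*(-7) - 2*(-7)) = (-41 + (1 - 7/7))*(6 + 56 + 14) = (-41 + (1 - 1*1))*76 = (-41 + (1 - 1))*76 = (-41 + 0)*76 = -41*76 = -3116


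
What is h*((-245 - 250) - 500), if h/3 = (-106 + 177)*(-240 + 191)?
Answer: 10384815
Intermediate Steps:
h = -10437 (h = 3*((-106 + 177)*(-240 + 191)) = 3*(71*(-49)) = 3*(-3479) = -10437)
h*((-245 - 250) - 500) = -10437*((-245 - 250) - 500) = -10437*(-495 - 500) = -10437*(-995) = 10384815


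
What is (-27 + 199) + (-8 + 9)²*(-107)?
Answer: 65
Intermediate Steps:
(-27 + 199) + (-8 + 9)²*(-107) = 172 + 1²*(-107) = 172 + 1*(-107) = 172 - 107 = 65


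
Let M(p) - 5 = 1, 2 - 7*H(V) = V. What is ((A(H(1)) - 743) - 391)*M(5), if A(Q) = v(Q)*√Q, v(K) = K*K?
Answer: -6804 + 6*√7/343 ≈ -6804.0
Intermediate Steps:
v(K) = K²
H(V) = 2/7 - V/7
M(p) = 6 (M(p) = 5 + 1 = 6)
A(Q) = Q^(5/2) (A(Q) = Q²*√Q = Q^(5/2))
((A(H(1)) - 743) - 391)*M(5) = (((2/7 - ⅐*1)^(5/2) - 743) - 391)*6 = (((2/7 - ⅐)^(5/2) - 743) - 391)*6 = (((⅐)^(5/2) - 743) - 391)*6 = ((√7/343 - 743) - 391)*6 = ((-743 + √7/343) - 391)*6 = (-1134 + √7/343)*6 = -6804 + 6*√7/343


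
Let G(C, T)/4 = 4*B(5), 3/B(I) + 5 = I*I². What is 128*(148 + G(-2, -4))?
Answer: 94976/5 ≈ 18995.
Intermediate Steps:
B(I) = 3/(-5 + I³) (B(I) = 3/(-5 + I*I²) = 3/(-5 + I³))
G(C, T) = ⅖ (G(C, T) = 4*(4*(3/(-5 + 5³))) = 4*(4*(3/(-5 + 125))) = 4*(4*(3/120)) = 4*(4*(3*(1/120))) = 4*(4*(1/40)) = 4*(⅒) = ⅖)
128*(148 + G(-2, -4)) = 128*(148 + ⅖) = 128*(742/5) = 94976/5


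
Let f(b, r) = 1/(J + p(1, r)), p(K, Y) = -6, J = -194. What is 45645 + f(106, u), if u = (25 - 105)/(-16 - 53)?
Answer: 9128999/200 ≈ 45645.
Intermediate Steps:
u = 80/69 (u = -80/(-69) = -80*(-1/69) = 80/69 ≈ 1.1594)
f(b, r) = -1/200 (f(b, r) = 1/(-194 - 6) = 1/(-200) = -1/200)
45645 + f(106, u) = 45645 - 1/200 = 9128999/200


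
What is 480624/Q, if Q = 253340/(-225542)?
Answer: -27100224552/63335 ≈ -4.2789e+5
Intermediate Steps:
Q = -126670/112771 (Q = 253340*(-1/225542) = -126670/112771 ≈ -1.1232)
480624/Q = 480624/(-126670/112771) = 480624*(-112771/126670) = -27100224552/63335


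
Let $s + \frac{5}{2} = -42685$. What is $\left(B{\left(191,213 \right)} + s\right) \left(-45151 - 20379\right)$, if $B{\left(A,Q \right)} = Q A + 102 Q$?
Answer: $-1292349895$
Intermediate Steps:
$s = - \frac{85375}{2}$ ($s = - \frac{5}{2} - 42685 = - \frac{85375}{2} \approx -42688.0$)
$B{\left(A,Q \right)} = 102 Q + A Q$ ($B{\left(A,Q \right)} = A Q + 102 Q = 102 Q + A Q$)
$\left(B{\left(191,213 \right)} + s\right) \left(-45151 - 20379\right) = \left(213 \left(102 + 191\right) - \frac{85375}{2}\right) \left(-45151 - 20379\right) = \left(213 \cdot 293 - \frac{85375}{2}\right) \left(-65530\right) = \left(62409 - \frac{85375}{2}\right) \left(-65530\right) = \frac{39443}{2} \left(-65530\right) = -1292349895$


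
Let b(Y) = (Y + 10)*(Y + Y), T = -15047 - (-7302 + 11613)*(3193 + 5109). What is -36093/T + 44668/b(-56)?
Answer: 399880576607/46116800072 ≈ 8.6710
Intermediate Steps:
T = -35804969 (T = -15047 - 4311*8302 = -15047 - 1*35789922 = -15047 - 35789922 = -35804969)
b(Y) = 2*Y*(10 + Y) (b(Y) = (10 + Y)*(2*Y) = 2*Y*(10 + Y))
-36093/T + 44668/b(-56) = -36093/(-35804969) + 44668/((2*(-56)*(10 - 56))) = -36093*(-1/35804969) + 44668/((2*(-56)*(-46))) = 36093/35804969 + 44668/5152 = 36093/35804969 + 44668*(1/5152) = 36093/35804969 + 11167/1288 = 399880576607/46116800072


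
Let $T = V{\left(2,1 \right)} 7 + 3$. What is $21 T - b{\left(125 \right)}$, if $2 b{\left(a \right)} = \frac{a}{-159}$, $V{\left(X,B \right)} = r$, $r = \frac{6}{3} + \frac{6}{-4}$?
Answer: $\frac{21766}{159} \approx 136.89$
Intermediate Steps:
$r = \frac{1}{2}$ ($r = 6 \cdot \frac{1}{3} + 6 \left(- \frac{1}{4}\right) = 2 - \frac{3}{2} = \frac{1}{2} \approx 0.5$)
$V{\left(X,B \right)} = \frac{1}{2}$
$b{\left(a \right)} = - \frac{a}{318}$ ($b{\left(a \right)} = \frac{a \frac{1}{-159}}{2} = \frac{a \left(- \frac{1}{159}\right)}{2} = \frac{\left(- \frac{1}{159}\right) a}{2} = - \frac{a}{318}$)
$T = \frac{13}{2}$ ($T = \frac{1}{2} \cdot 7 + 3 = \frac{7}{2} + 3 = \frac{13}{2} \approx 6.5$)
$21 T - b{\left(125 \right)} = 21 \cdot \frac{13}{2} - \left(- \frac{1}{318}\right) 125 = \frac{273}{2} - - \frac{125}{318} = \frac{273}{2} + \frac{125}{318} = \frac{21766}{159}$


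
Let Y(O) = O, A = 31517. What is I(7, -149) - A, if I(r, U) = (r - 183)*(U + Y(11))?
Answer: -7229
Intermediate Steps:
I(r, U) = (-183 + r)*(11 + U) (I(r, U) = (r - 183)*(U + 11) = (-183 + r)*(11 + U))
I(7, -149) - A = (-2013 - 183*(-149) + 11*7 - 149*7) - 1*31517 = (-2013 + 27267 + 77 - 1043) - 31517 = 24288 - 31517 = -7229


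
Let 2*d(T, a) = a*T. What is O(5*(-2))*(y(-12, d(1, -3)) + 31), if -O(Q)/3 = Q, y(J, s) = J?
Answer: 570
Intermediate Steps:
d(T, a) = T*a/2 (d(T, a) = (a*T)/2 = (T*a)/2 = T*a/2)
O(Q) = -3*Q
O(5*(-2))*(y(-12, d(1, -3)) + 31) = (-15*(-2))*(-12 + 31) = -3*(-10)*19 = 30*19 = 570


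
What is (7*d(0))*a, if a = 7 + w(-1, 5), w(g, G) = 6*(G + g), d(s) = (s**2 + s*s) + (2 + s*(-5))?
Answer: 434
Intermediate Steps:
d(s) = 2 - 5*s + 2*s**2 (d(s) = (s**2 + s**2) + (2 - 5*s) = 2*s**2 + (2 - 5*s) = 2 - 5*s + 2*s**2)
w(g, G) = 6*G + 6*g
a = 31 (a = 7 + (6*5 + 6*(-1)) = 7 + (30 - 6) = 7 + 24 = 31)
(7*d(0))*a = (7*(2 - 5*0 + 2*0**2))*31 = (7*(2 + 0 + 2*0))*31 = (7*(2 + 0 + 0))*31 = (7*2)*31 = 14*31 = 434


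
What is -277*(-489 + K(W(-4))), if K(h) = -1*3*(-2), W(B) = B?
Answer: 133791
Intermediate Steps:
K(h) = 6 (K(h) = -3*(-2) = 6)
-277*(-489 + K(W(-4))) = -277*(-489 + 6) = -277*(-483) = 133791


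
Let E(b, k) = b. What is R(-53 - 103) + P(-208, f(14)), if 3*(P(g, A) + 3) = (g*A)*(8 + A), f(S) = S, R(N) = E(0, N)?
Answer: -64073/3 ≈ -21358.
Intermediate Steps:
R(N) = 0
P(g, A) = -3 + A*g*(8 + A)/3 (P(g, A) = -3 + ((g*A)*(8 + A))/3 = -3 + ((A*g)*(8 + A))/3 = -3 + (A*g*(8 + A))/3 = -3 + A*g*(8 + A)/3)
R(-53 - 103) + P(-208, f(14)) = 0 + (-3 + (1/3)*(-208)*14**2 + (8/3)*14*(-208)) = 0 + (-3 + (1/3)*(-208)*196 - 23296/3) = 0 + (-3 - 40768/3 - 23296/3) = 0 - 64073/3 = -64073/3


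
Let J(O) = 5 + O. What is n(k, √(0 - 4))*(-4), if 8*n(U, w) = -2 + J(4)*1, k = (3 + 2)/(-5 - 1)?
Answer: -7/2 ≈ -3.5000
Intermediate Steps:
k = -⅚ (k = 5/(-6) = 5*(-⅙) = -⅚ ≈ -0.83333)
n(U, w) = 7/8 (n(U, w) = (-2 + (5 + 4)*1)/8 = (-2 + 9*1)/8 = (-2 + 9)/8 = (⅛)*7 = 7/8)
n(k, √(0 - 4))*(-4) = (7/8)*(-4) = -7/2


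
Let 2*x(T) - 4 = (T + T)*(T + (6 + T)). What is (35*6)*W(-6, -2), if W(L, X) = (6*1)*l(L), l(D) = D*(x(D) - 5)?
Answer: -249480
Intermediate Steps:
x(T) = 2 + T*(6 + 2*T) (x(T) = 2 + ((T + T)*(T + (6 + T)))/2 = 2 + ((2*T)*(6 + 2*T))/2 = 2 + (2*T*(6 + 2*T))/2 = 2 + T*(6 + 2*T))
l(D) = D*(-3 + 2*D**2 + 6*D) (l(D) = D*((2 + 2*D**2 + 6*D) - 5) = D*(-3 + 2*D**2 + 6*D))
W(L, X) = 6*L*(-3 + 2*L**2 + 6*L) (W(L, X) = (6*1)*(L*(-3 + 2*L**2 + 6*L)) = 6*(L*(-3 + 2*L**2 + 6*L)) = 6*L*(-3 + 2*L**2 + 6*L))
(35*6)*W(-6, -2) = (35*6)*(6*(-6)*(-3 + 2*(-6)**2 + 6*(-6))) = 210*(6*(-6)*(-3 + 2*36 - 36)) = 210*(6*(-6)*(-3 + 72 - 36)) = 210*(6*(-6)*33) = 210*(-1188) = -249480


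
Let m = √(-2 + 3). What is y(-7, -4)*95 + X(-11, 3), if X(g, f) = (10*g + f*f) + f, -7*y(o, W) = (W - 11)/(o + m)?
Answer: -1847/14 ≈ -131.93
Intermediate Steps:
m = 1 (m = √1 = 1)
y(o, W) = -(-11 + W)/(7*(1 + o)) (y(o, W) = -(W - 11)/(7*(o + 1)) = -(-11 + W)/(7*(1 + o)))
X(g, f) = f + f² + 10*g (X(g, f) = (10*g + f²) + f = (f² + 10*g) + f = f + f² + 10*g)
y(-7, -4)*95 + X(-11, 3) = ((11 - 1*(-4))/(7*(1 - 7)))*95 + (3 + 3² + 10*(-11)) = ((⅐)*(11 + 4)/(-6))*95 + (3 + 9 - 110) = ((⅐)*(-⅙)*15)*95 - 98 = -5/14*95 - 98 = -475/14 - 98 = -1847/14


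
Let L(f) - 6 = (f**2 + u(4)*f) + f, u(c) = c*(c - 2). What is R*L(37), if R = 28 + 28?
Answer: 95648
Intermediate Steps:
u(c) = c*(-2 + c)
L(f) = 6 + f**2 + 9*f (L(f) = 6 + ((f**2 + (4*(-2 + 4))*f) + f) = 6 + ((f**2 + (4*2)*f) + f) = 6 + ((f**2 + 8*f) + f) = 6 + (f**2 + 9*f) = 6 + f**2 + 9*f)
R = 56
R*L(37) = 56*(6 + 37**2 + 9*37) = 56*(6 + 1369 + 333) = 56*1708 = 95648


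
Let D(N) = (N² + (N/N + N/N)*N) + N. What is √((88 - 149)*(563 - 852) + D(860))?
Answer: √759809 ≈ 871.67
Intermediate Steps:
D(N) = N² + 3*N (D(N) = (N² + (1 + 1)*N) + N = (N² + 2*N) + N = N² + 3*N)
√((88 - 149)*(563 - 852) + D(860)) = √((88 - 149)*(563 - 852) + 860*(3 + 860)) = √(-61*(-289) + 860*863) = √(17629 + 742180) = √759809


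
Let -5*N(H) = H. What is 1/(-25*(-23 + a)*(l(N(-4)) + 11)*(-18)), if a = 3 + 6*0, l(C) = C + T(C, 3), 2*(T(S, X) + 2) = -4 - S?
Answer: -1/66600 ≈ -1.5015e-5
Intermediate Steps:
T(S, X) = -4 - S/2 (T(S, X) = -2 + (-4 - S)/2 = -2 + (-2 - S/2) = -4 - S/2)
N(H) = -H/5
l(C) = -4 + C/2 (l(C) = C + (-4 - C/2) = -4 + C/2)
a = 3 (a = 3 + 0 = 3)
1/(-25*(-23 + a)*(l(N(-4)) + 11)*(-18)) = 1/(-25*(-23 + 3)*((-4 + (-1/5*(-4))/2) + 11)*(-18)) = 1/(-(-500)*((-4 + (1/2)*(4/5)) + 11)*(-18)) = 1/(-(-500)*((-4 + 2/5) + 11)*(-18)) = 1/(-(-500)*(-18/5 + 11)*(-18)) = 1/(-(-500)*37/5*(-18)) = 1/(-25*(-148)*(-18)) = 1/(3700*(-18)) = 1/(-66600) = -1/66600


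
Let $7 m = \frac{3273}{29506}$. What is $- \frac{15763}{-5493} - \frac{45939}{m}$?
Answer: $- \frac{17373120412045}{5992863} \approx -2.899 \cdot 10^{6}$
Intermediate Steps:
$m = \frac{3273}{206542}$ ($m = \frac{3273 \cdot \frac{1}{29506}}{7} = \frac{1}{7} \cdot \frac{3273}{29506} = \frac{3273}{206542} \approx 0.015847$)
$- \frac{15763}{-5493} - \frac{45939}{m} = - \frac{15763}{-5493} - \frac{45939}{\frac{3273}{206542}} = \left(-15763\right) \left(- \frac{1}{5493}\right) - \frac{3162777646}{1091} = \frac{15763}{5493} - \frac{3162777646}{1091} = - \frac{17373120412045}{5992863}$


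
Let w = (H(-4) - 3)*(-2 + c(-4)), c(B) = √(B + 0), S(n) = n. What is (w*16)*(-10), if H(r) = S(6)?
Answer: 960 - 960*I ≈ 960.0 - 960.0*I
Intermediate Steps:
c(B) = √B
H(r) = 6
w = -6 + 6*I (w = (6 - 3)*(-2 + √(-4)) = 3*(-2 + 2*I) = -6 + 6*I ≈ -6.0 + 6.0*I)
(w*16)*(-10) = ((-6 + 6*I)*16)*(-10) = (-96 + 96*I)*(-10) = 960 - 960*I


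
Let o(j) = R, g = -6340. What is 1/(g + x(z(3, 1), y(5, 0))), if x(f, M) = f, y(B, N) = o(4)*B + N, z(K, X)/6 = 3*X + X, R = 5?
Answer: -1/6316 ≈ -0.00015833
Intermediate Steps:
z(K, X) = 24*X (z(K, X) = 6*(3*X + X) = 6*(4*X) = 24*X)
o(j) = 5
y(B, N) = N + 5*B (y(B, N) = 5*B + N = N + 5*B)
1/(g + x(z(3, 1), y(5, 0))) = 1/(-6340 + 24*1) = 1/(-6340 + 24) = 1/(-6316) = -1/6316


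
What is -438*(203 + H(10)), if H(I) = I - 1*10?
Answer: -88914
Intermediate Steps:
H(I) = -10 + I (H(I) = I - 10 = -10 + I)
-438*(203 + H(10)) = -438*(203 + (-10 + 10)) = -438*(203 + 0) = -438*203 = -88914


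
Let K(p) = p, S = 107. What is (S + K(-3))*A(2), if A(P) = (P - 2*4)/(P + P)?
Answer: -156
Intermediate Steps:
A(P) = (-8 + P)/(2*P) (A(P) = (P - 8)/((2*P)) = (-8 + P)*(1/(2*P)) = (-8 + P)/(2*P))
(S + K(-3))*A(2) = (107 - 3)*((1/2)*(-8 + 2)/2) = 104*((1/2)*(1/2)*(-6)) = 104*(-3/2) = -156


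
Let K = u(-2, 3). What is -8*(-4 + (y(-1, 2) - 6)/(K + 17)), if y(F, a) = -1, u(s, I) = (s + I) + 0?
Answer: 316/9 ≈ 35.111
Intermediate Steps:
u(s, I) = I + s (u(s, I) = (I + s) + 0 = I + s)
K = 1 (K = 3 - 2 = 1)
-8*(-4 + (y(-1, 2) - 6)/(K + 17)) = -8*(-4 + (-1 - 6)/(1 + 17)) = -8*(-4 - 7/18) = -8*(-79/18) = 316/9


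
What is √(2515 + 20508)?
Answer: √23023 ≈ 151.73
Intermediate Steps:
√(2515 + 20508) = √23023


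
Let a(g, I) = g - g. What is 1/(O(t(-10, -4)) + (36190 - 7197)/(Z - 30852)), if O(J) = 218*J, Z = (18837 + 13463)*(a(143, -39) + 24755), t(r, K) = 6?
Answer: 799555648/1045818816577 ≈ 0.00076453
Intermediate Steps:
a(g, I) = 0
Z = 799586500 (Z = (18837 + 13463)*(0 + 24755) = 32300*24755 = 799586500)
1/(O(t(-10, -4)) + (36190 - 7197)/(Z - 30852)) = 1/(218*6 + (36190 - 7197)/(799586500 - 30852)) = 1/(1308 + 28993/799555648) = 1/(1045818816577/799555648) = 799555648/1045818816577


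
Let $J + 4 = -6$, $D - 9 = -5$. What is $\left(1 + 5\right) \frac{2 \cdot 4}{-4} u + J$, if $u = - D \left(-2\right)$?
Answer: $-106$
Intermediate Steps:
$D = 4$ ($D = 9 - 5 = 4$)
$J = -10$ ($J = -4 - 6 = -10$)
$u = 8$ ($u = \left(-1\right) 4 \left(-2\right) = \left(-4\right) \left(-2\right) = 8$)
$\left(1 + 5\right) \frac{2 \cdot 4}{-4} u + J = \left(1 + 5\right) \frac{2 \cdot 4}{-4} \cdot 8 - 10 = 6 \cdot 8 \left(- \frac{1}{4}\right) 8 - 10 = 6 \left(-2\right) 8 - 10 = \left(-12\right) 8 - 10 = -96 - 10 = -106$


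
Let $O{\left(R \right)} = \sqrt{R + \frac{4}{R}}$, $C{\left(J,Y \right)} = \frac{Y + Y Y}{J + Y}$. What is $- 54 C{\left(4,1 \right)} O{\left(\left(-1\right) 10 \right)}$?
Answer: $- \frac{216 i \sqrt{65}}{25} \approx - 69.658 i$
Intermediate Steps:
$C{\left(J,Y \right)} = \frac{Y + Y^{2}}{J + Y}$
$- 54 C{\left(4,1 \right)} O{\left(\left(-1\right) 10 \right)} = - 54 \cdot 1 \frac{1}{4 + 1} \left(1 + 1\right) \sqrt{\left(-1\right) 10 + \frac{4}{\left(-1\right) 10}} = - 54 \cdot 1 \cdot \frac{1}{5} \cdot 2 \sqrt{-10 + \frac{4}{-10}} = - 54 \cdot 1 \cdot \frac{1}{5} \cdot 2 \sqrt{-10 + 4 \left(- \frac{1}{10}\right)} = \left(-54\right) \frac{2}{5} \sqrt{-10 - \frac{2}{5}} = - \frac{108 \sqrt{- \frac{52}{5}}}{5} = - \frac{108 \frac{2 i \sqrt{65}}{5}}{5} = - \frac{216 i \sqrt{65}}{25}$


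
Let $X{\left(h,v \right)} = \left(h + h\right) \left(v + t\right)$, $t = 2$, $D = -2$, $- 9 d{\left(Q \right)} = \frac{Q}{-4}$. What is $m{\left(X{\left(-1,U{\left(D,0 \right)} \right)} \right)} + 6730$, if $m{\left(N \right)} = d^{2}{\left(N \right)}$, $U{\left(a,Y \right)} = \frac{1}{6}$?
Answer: $\frac{78498889}{11664} \approx 6730.0$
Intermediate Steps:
$d{\left(Q \right)} = \frac{Q}{36}$ ($d{\left(Q \right)} = - \frac{Q \frac{1}{-4}}{9} = - \frac{Q \left(- \frac{1}{4}\right)}{9} = - \frac{\left(- \frac{1}{4}\right) Q}{9} = \frac{Q}{36}$)
$U{\left(a,Y \right)} = \frac{1}{6}$
$X{\left(h,v \right)} = 2 h \left(2 + v\right)$ ($X{\left(h,v \right)} = \left(h + h\right) \left(v + 2\right) = 2 h \left(2 + v\right)$)
$m{\left(N \right)} = \frac{N^{2}}{1296}$ ($m{\left(N \right)} = \left(\frac{N}{36}\right)^{2} = \frac{N^{2}}{1296}$)
$m{\left(X{\left(-1,U{\left(D,0 \right)} \right)} \right)} + 6730 = \frac{\left(2 \left(-1\right) \left(2 + \frac{1}{6}\right)\right)^{2}}{1296} + 6730 = \frac{\left(2 \left(-1\right) \frac{13}{6}\right)^{2}}{1296} + 6730 = \frac{\left(- \frac{13}{3}\right)^{2}}{1296} + 6730 = \frac{1}{1296} \cdot \frac{169}{9} + 6730 = \frac{169}{11664} + 6730 = \frac{78498889}{11664}$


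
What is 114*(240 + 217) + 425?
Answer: 52523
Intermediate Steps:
114*(240 + 217) + 425 = 114*457 + 425 = 52098 + 425 = 52523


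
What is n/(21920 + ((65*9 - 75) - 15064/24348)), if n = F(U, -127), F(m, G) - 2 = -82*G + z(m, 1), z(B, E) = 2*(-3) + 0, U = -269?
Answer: 31682835/68263822 ≈ 0.46412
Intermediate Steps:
z(B, E) = -6 (z(B, E) = -6 + 0 = -6)
F(m, G) = -4 - 82*G (F(m, G) = 2 + (-82*G - 6) = 2 + (-6 - 82*G) = -4 - 82*G)
n = 10410 (n = -4 - 82*(-127) = -4 + 10414 = 10410)
n/(21920 + ((65*9 - 75) - 15064/24348)) = 10410/(21920 + ((65*9 - 75) - 15064/24348)) = 10410/(21920 + ((585 - 75) - 15064/24348)) = 10410/(21920 + (510 - 1*3766/6087)) = 10410/(21920 + (510 - 3766/6087)) = 10410/(21920 + 3100604/6087) = 10410/(136527644/6087) = 10410*(6087/136527644) = 31682835/68263822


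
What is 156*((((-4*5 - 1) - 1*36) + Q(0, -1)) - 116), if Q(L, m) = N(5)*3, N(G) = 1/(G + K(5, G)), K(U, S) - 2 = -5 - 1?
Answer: -26520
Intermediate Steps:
K(U, S) = -4 (K(U, S) = 2 + (-5 - 1) = 2 - 6 = -4)
N(G) = 1/(-4 + G) (N(G) = 1/(G - 4) = 1/(-4 + G))
Q(L, m) = 3 (Q(L, m) = 3/(-4 + 5) = 3/1 = 1*3 = 3)
156*((((-4*5 - 1) - 1*36) + Q(0, -1)) - 116) = 156*((((-4*5 - 1) - 1*36) + 3) - 116) = 156*((((-20 - 1) - 36) + 3) - 116) = 156*(((-21 - 36) + 3) - 116) = 156*((-57 + 3) - 116) = 156*(-54 - 116) = 156*(-170) = -26520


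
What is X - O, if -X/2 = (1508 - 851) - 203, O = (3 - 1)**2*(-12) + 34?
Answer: -894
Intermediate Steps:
O = -14 (O = 2**2*(-12) + 34 = 4*(-12) + 34 = -48 + 34 = -14)
X = -908 (X = -2*((1508 - 851) - 203) = -2*(657 - 203) = -2*454 = -908)
X - O = -908 - 1*(-14) = -908 + 14 = -894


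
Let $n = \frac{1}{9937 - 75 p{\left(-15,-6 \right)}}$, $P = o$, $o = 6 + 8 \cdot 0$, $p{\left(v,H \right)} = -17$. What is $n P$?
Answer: $\frac{3}{5606} \approx 0.00053514$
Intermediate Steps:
$o = 6$ ($o = 6 + 0 = 6$)
$P = 6$
$n = \frac{1}{11212}$ ($n = \frac{1}{9937 - -1275} = \frac{1}{9937 + 1275} = \frac{1}{11212} \approx 8.919 \cdot 10^{-5}$)
$n P = \frac{1}{11212} \cdot 6 = \frac{3}{5606}$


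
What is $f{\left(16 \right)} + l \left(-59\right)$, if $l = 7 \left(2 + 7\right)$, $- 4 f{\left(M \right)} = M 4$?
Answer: $-3733$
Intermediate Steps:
$f{\left(M \right)} = - M$ ($f{\left(M \right)} = - \frac{M 4}{4} = - \frac{4 M}{4} = - M$)
$l = 63$ ($l = 7 \cdot 9 = 63$)
$f{\left(16 \right)} + l \left(-59\right) = \left(-1\right) 16 + 63 \left(-59\right) = -16 - 3717 = -3733$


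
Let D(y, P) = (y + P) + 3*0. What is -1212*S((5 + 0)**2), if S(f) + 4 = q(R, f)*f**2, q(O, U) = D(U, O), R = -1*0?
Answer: -18932652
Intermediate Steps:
R = 0
D(y, P) = P + y (D(y, P) = (P + y) + 0 = P + y)
q(O, U) = O + U
S(f) = -4 + f**3 (S(f) = -4 + (0 + f)*f**2 = -4 + f*f**2 = -4 + f**3)
-1212*S((5 + 0)**2) = -1212*(-4 + ((5 + 0)**2)**3) = -1212*(-4 + (5**2)**3) = -1212*(-4 + 25**3) = -1212*(-4 + 15625) = -1212*15621 = -18932652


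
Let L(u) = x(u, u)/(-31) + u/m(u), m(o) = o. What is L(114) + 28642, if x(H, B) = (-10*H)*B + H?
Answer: 1017779/31 ≈ 32832.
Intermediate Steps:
x(H, B) = H - 10*B*H (x(H, B) = -10*B*H + H = H - 10*B*H)
L(u) = 1 - u*(1 - 10*u)/31 (L(u) = (u*(1 - 10*u))/(-31) + u/u = (u*(1 - 10*u))*(-1/31) + 1 = -u*(1 - 10*u)/31 + 1 = 1 - u*(1 - 10*u)/31)
L(114) + 28642 = (1 + (1/31)*114*(-1 + 10*114)) + 28642 = (1 + (1/31)*114*(-1 + 1140)) + 28642 = (1 + (1/31)*114*1139) + 28642 = (1 + 129846/31) + 28642 = 129877/31 + 28642 = 1017779/31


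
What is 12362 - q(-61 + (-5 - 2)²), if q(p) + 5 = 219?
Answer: 12148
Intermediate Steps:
q(p) = 214 (q(p) = -5 + 219 = 214)
12362 - q(-61 + (-5 - 2)²) = 12362 - 1*214 = 12362 - 214 = 12148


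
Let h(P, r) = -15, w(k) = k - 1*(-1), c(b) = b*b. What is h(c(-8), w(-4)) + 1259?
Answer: 1244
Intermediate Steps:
c(b) = b**2
w(k) = 1 + k (w(k) = k + 1 = 1 + k)
h(c(-8), w(-4)) + 1259 = -15 + 1259 = 1244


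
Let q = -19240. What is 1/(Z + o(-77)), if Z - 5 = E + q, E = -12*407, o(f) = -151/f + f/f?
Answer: -77/1856935 ≈ -4.1466e-5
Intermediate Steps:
o(f) = 1 - 151/f (o(f) = -151/f + 1 = 1 - 151/f)
E = -4884
Z = -24119 (Z = 5 + (-4884 - 19240) = 5 - 24124 = -24119)
1/(Z + o(-77)) = 1/(-24119 + (-151 - 77)/(-77)) = 1/(-24119 - 1/77*(-228)) = 1/(-24119 + 228/77) = 1/(-1856935/77) = -77/1856935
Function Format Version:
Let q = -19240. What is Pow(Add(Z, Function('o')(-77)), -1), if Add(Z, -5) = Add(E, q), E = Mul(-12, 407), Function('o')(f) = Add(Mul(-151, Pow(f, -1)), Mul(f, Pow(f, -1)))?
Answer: Rational(-77, 1856935) ≈ -4.1466e-5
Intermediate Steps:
Function('o')(f) = Add(1, Mul(-151, Pow(f, -1))) (Function('o')(f) = Add(Mul(-151, Pow(f, -1)), 1) = Add(1, Mul(-151, Pow(f, -1))))
E = -4884
Z = -24119 (Z = Add(5, Add(-4884, -19240)) = Add(5, -24124) = -24119)
Pow(Add(Z, Function('o')(-77)), -1) = Pow(Add(-24119, Mul(Pow(-77, -1), Add(-151, -77))), -1) = Pow(Add(-24119, Mul(Rational(-1, 77), -228)), -1) = Pow(Add(-24119, Rational(228, 77)), -1) = Pow(Rational(-1856935, 77), -1) = Rational(-77, 1856935)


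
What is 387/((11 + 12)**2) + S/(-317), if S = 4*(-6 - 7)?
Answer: 150187/167693 ≈ 0.89561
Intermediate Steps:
S = -52 (S = 4*(-13) = -52)
387/((11 + 12)**2) + S/(-317) = 387/((11 + 12)**2) - 52/(-317) = 387/(23**2) - 52*(-1/317) = 387/529 + 52/317 = 150187/167693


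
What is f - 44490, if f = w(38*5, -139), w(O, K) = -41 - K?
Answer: -44392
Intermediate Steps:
f = 98 (f = -41 - 1*(-139) = -41 + 139 = 98)
f - 44490 = 98 - 44490 = -44392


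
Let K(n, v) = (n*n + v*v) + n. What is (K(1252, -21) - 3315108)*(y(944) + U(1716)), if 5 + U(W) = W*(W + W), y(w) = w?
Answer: -10283854013661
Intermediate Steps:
K(n, v) = n + n² + v² (K(n, v) = (n² + v²) + n = n + n² + v²)
U(W) = -5 + 2*W² (U(W) = -5 + W*(W + W) = -5 + W*(2*W) = -5 + 2*W²)
(K(1252, -21) - 3315108)*(y(944) + U(1716)) = ((1252 + 1252² + (-21)²) - 3315108)*(944 + (-5 + 2*1716²)) = ((1252 + 1567504 + 441) - 3315108)*(944 + (-5 + 2*2944656)) = (1569197 - 3315108)*(944 + (-5 + 5889312)) = -1745911*(944 + 5889307) = -1745911*5890251 = -10283854013661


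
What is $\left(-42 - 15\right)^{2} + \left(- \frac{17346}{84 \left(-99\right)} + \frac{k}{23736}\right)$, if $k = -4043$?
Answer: $\frac{2546403121}{783288} \approx 3250.9$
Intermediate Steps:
$\left(-42 - 15\right)^{2} + \left(- \frac{17346}{84 \left(-99\right)} + \frac{k}{23736}\right) = \left(-42 - 15\right)^{2} - \left(- \frac{413}{198} + \frac{4043}{23736}\right) = \left(-57\right)^{2} - \left(\frac{4043}{23736} + \frac{17346}{-8316}\right) = 3249 - - \frac{1500409}{783288} = 3249 + \left(\frac{413}{198} - \frac{4043}{23736}\right) = 3249 + \frac{1500409}{783288} = \frac{2546403121}{783288}$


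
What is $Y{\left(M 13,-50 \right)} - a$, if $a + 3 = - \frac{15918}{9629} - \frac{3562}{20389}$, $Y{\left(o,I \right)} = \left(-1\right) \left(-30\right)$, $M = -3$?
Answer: $\frac{6837598073}{196325681} \approx 34.828$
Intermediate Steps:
$Y{\left(o,I \right)} = 30$
$a = - \frac{947827643}{196325681}$ ($a = -3 - \left(\frac{3562}{20389} + \frac{15918}{9629}\right) = -3 - \frac{358850600}{196325681} = - \frac{947827643}{196325681} \approx -4.8278$)
$Y{\left(M 13,-50 \right)} - a = 30 - - \frac{947827643}{196325681} = 30 + \frac{947827643}{196325681} = \frac{6837598073}{196325681}$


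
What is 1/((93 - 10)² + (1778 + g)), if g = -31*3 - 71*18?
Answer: 1/7296 ≈ 0.00013706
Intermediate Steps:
g = -1371 (g = -93 - 1278 = -1371)
1/((93 - 10)² + (1778 + g)) = 1/((93 - 10)² + (1778 - 1371)) = 1/(83² + 407) = 1/(6889 + 407) = 1/7296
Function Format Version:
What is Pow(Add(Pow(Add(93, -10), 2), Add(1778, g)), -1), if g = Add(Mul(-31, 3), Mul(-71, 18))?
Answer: Rational(1, 7296) ≈ 0.00013706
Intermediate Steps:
g = -1371 (g = Add(-93, -1278) = -1371)
Pow(Add(Pow(Add(93, -10), 2), Add(1778, g)), -1) = Pow(Add(Pow(Add(93, -10), 2), Add(1778, -1371)), -1) = Pow(Add(Pow(83, 2), 407), -1) = Pow(Add(6889, 407), -1) = Pow(7296, -1) = Rational(1, 7296)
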